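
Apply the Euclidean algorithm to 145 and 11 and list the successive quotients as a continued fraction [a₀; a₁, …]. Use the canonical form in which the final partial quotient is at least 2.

[13; 5, 2]

145 ÷ 11 → quotient 13, remainder 2
11 ÷ 2 → quotient 5, remainder 1
2 ÷ 1 → quotient 2, remainder 0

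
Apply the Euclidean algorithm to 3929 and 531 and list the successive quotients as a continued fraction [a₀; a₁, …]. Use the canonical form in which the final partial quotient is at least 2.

[7; 2, 1, 1, 52, 2]

3929 = 7·531 + 212, so a_0 = 7
531 = 2·212 + 107, so a_1 = 2
212 = 1·107 + 105, so a_2 = 1
107 = 1·105 + 2, so a_3 = 1
105 = 52·2 + 1, so a_4 = 52
2 = 2·1 + 0, so a_5 = 2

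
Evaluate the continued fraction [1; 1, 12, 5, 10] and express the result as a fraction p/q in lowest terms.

1295/673

a_0 = 1: 1/1
a_1 = 1: 2/1
a_2 = 12: 25/13
a_3 = 5: 127/66
a_4 = 10: 1295/673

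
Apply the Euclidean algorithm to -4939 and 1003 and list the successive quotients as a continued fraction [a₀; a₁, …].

⌊-4939/1003⌋ = -5, remainder 76
⌊1003/76⌋ = 13, remainder 15
⌊76/15⌋ = 5, remainder 1
⌊15/1⌋ = 15, remainder 0

[-5; 13, 5, 15]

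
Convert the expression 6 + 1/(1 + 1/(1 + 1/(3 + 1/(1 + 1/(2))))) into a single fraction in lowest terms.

164/25

a_0 = 6: 6/1
a_1 = 1: 7/1
a_2 = 1: 13/2
a_3 = 3: 46/7
a_4 = 1: 59/9
a_5 = 2: 164/25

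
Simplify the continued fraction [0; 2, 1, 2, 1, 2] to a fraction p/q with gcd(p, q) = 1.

Start with 2.
1 + 1/(2/1) = 1 + 1/2 = 3/2
2 + 1/(3/2) = 2 + 2/3 = 8/3
1 + 1/(8/3) = 1 + 3/8 = 11/8
2 + 1/(11/8) = 2 + 8/11 = 30/11
0 + 1/(30/11) = 0 + 11/30 = 11/30

11/30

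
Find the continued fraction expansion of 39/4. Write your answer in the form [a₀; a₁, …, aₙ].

[9; 1, 3]

Repeatedly divide and take the remainder:
⌊39/4⌋ = 9, remainder 3
⌊4/3⌋ = 1, remainder 1
⌊3/1⌋ = 3, remainder 0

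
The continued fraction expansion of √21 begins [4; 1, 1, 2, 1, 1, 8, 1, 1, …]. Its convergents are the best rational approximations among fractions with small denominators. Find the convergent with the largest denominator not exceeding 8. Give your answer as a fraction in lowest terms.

a_0 = 4: 4/1  (≤ bound)
a_1 = 1: 5/1  (≤ bound)
a_2 = 1: 9/2  (≤ bound)
a_3 = 2: 23/5  (≤ bound)
a_4 = 1: 32/7  (≤ bound)
a_5 = 1: 55/12  (> 8, stop)

32/7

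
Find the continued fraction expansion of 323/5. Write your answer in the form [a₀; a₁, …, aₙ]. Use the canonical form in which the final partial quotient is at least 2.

[64; 1, 1, 2]

323 ÷ 5 → quotient 64, remainder 3
5 ÷ 3 → quotient 1, remainder 2
3 ÷ 2 → quotient 1, remainder 1
2 ÷ 1 → quotient 2, remainder 0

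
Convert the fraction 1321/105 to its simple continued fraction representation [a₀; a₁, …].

1321 ÷ 105 → quotient 12, remainder 61
105 ÷ 61 → quotient 1, remainder 44
61 ÷ 44 → quotient 1, remainder 17
44 ÷ 17 → quotient 2, remainder 10
17 ÷ 10 → quotient 1, remainder 7
10 ÷ 7 → quotient 1, remainder 3
7 ÷ 3 → quotient 2, remainder 1
3 ÷ 1 → quotient 3, remainder 0

[12; 1, 1, 2, 1, 1, 2, 3]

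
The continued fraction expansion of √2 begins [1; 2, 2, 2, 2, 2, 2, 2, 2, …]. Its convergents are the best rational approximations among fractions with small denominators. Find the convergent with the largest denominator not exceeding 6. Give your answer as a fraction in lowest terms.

7/5

List convergents until the denominator exceeds the bound:
a_0 = 1: 1/1  (≤ bound)
a_1 = 2: 3/2  (≤ bound)
a_2 = 2: 7/5  (≤ bound)
a_3 = 2: 17/12  (> 6, stop)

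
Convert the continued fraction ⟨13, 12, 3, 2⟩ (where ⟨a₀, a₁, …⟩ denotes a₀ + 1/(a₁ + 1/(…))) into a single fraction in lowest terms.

1125/86

Compute successive convergents:
a_0 = 13: 13/1
a_1 = 12: 157/12
a_2 = 3: 484/37
a_3 = 2: 1125/86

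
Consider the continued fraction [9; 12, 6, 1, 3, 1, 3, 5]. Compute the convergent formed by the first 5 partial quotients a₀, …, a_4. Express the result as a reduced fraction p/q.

Work from the innermost term outward:
Start with 3.
1 + 1/(3/1) = 1 + 1/3 = 4/3
6 + 1/(4/3) = 6 + 3/4 = 27/4
12 + 1/(27/4) = 12 + 4/27 = 328/27
9 + 1/(328/27) = 9 + 27/328 = 2979/328

2979/328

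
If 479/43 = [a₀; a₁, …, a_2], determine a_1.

479 ÷ 43 → quotient 11, remainder 6
43 ÷ 6 → quotient 7, remainder 1

7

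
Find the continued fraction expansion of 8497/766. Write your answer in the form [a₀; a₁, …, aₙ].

8497 ÷ 766 → quotient 11, remainder 71
766 ÷ 71 → quotient 10, remainder 56
71 ÷ 56 → quotient 1, remainder 15
56 ÷ 15 → quotient 3, remainder 11
15 ÷ 11 → quotient 1, remainder 4
11 ÷ 4 → quotient 2, remainder 3
4 ÷ 3 → quotient 1, remainder 1
3 ÷ 1 → quotient 3, remainder 0

[11; 10, 1, 3, 1, 2, 1, 3]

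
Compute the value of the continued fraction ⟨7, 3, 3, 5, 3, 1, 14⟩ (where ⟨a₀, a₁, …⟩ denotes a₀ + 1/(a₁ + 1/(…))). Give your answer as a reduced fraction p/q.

23928/3277

Compute successive convergents:
a_0 = 7: 7/1
a_1 = 3: 22/3
a_2 = 3: 73/10
a_3 = 5: 387/53
a_4 = 3: 1234/169
a_5 = 1: 1621/222
a_6 = 14: 23928/3277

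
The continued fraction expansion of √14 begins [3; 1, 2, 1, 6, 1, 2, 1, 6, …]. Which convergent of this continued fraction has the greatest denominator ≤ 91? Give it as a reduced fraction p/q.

333/89

List convergents until the denominator exceeds the bound:
a_0 = 3: 3/1  (≤ bound)
a_1 = 1: 4/1  (≤ bound)
a_2 = 2: 11/3  (≤ bound)
a_3 = 1: 15/4  (≤ bound)
a_4 = 6: 101/27  (≤ bound)
a_5 = 1: 116/31  (≤ bound)
a_6 = 2: 333/89  (≤ bound)
a_7 = 1: 449/120  (> 91, stop)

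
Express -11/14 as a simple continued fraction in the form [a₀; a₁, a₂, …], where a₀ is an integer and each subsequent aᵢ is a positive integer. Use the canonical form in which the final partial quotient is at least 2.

[-1; 4, 1, 2]

-11 ÷ 14 → quotient -1, remainder 3
14 ÷ 3 → quotient 4, remainder 2
3 ÷ 2 → quotient 1, remainder 1
2 ÷ 1 → quotient 2, remainder 0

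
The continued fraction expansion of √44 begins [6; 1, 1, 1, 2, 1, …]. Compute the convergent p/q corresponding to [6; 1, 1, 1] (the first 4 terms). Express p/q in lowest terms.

Compute successive convergents:
a_0 = 6: 6/1
a_1 = 1: 7/1
a_2 = 1: 13/2
a_3 = 1: 20/3

20/3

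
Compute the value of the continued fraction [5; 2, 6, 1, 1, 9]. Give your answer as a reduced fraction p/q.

a_0 = 5: 5/1
a_1 = 2: 11/2
a_2 = 6: 71/13
a_3 = 1: 82/15
a_4 = 1: 153/28
a_5 = 9: 1459/267

1459/267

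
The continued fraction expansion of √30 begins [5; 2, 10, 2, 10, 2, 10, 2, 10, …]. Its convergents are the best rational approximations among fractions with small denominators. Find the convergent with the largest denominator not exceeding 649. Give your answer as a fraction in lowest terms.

2525/461

a_0 = 5: 5/1  (≤ bound)
a_1 = 2: 11/2  (≤ bound)
a_2 = 10: 115/21  (≤ bound)
a_3 = 2: 241/44  (≤ bound)
a_4 = 10: 2525/461  (≤ bound)
a_5 = 2: 5291/966  (> 649, stop)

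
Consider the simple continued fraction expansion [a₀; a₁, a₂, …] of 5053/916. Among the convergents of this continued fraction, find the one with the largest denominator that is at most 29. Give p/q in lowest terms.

List convergents until the denominator exceeds the bound:
a_0 = 5: 5/1  (≤ bound)
a_1 = 1: 6/1  (≤ bound)
a_2 = 1: 11/2  (≤ bound)
a_3 = 14: 160/29  (≤ bound)
a_4 = 1: 171/31  (> 29, stop)

160/29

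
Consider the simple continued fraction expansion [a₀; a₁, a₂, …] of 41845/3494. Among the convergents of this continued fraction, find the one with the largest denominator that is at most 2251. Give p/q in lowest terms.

a_0 = 11: 11/1  (≤ bound)
a_1 = 1: 12/1  (≤ bound)
a_2 = 41: 503/42  (≤ bound)
a_3 = 10: 5042/421  (≤ bound)
a_4 = 2: 10587/884  (≤ bound)
a_5 = 1: 15629/1305  (≤ bound)
a_6 = 2: 41845/3494  (> 2251, stop)

15629/1305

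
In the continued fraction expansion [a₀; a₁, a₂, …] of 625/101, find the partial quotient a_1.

5

625 ÷ 101 → quotient 6, remainder 19
101 ÷ 19 → quotient 5, remainder 6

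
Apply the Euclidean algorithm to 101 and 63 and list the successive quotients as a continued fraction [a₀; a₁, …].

⌊101/63⌋ = 1, remainder 38
⌊63/38⌋ = 1, remainder 25
⌊38/25⌋ = 1, remainder 13
⌊25/13⌋ = 1, remainder 12
⌊13/12⌋ = 1, remainder 1
⌊12/1⌋ = 12, remainder 0

[1; 1, 1, 1, 1, 12]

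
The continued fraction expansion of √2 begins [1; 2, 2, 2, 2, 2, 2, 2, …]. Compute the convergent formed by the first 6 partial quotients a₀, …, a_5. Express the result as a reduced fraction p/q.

Start with 2.
2 + 1/(2/1) = 2 + 1/2 = 5/2
2 + 1/(5/2) = 2 + 2/5 = 12/5
2 + 1/(12/5) = 2 + 5/12 = 29/12
2 + 1/(29/12) = 2 + 12/29 = 70/29
1 + 1/(70/29) = 1 + 29/70 = 99/70

99/70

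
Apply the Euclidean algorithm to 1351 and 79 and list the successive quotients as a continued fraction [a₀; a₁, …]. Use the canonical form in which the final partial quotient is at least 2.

[17; 9, 1, 7]

Apply division with remainder until the remainder is 0:
1351 ÷ 79 → quotient 17, remainder 8
79 ÷ 8 → quotient 9, remainder 7
8 ÷ 7 → quotient 1, remainder 1
7 ÷ 1 → quotient 7, remainder 0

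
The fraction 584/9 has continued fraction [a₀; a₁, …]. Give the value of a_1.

1

Run the Euclidean algorithm, recording each quotient:
584 = 64·9 + 8, so a_0 = 64
9 = 1·8 + 1, so a_1 = 1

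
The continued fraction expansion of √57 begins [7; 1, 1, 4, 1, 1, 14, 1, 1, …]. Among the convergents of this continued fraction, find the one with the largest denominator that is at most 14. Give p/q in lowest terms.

List convergents until the denominator exceeds the bound:
a_0 = 7: 7/1  (≤ bound)
a_1 = 1: 8/1  (≤ bound)
a_2 = 1: 15/2  (≤ bound)
a_3 = 4: 68/9  (≤ bound)
a_4 = 1: 83/11  (≤ bound)
a_5 = 1: 151/20  (> 14, stop)

83/11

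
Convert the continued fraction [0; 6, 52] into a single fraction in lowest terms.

52/313

a_0 = 0: 0/1
a_1 = 6: 1/6
a_2 = 52: 52/313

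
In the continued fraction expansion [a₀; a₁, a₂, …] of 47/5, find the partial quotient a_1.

Run the Euclidean algorithm, recording each quotient:
47 = 9·5 + 2, so a_0 = 9
5 = 2·2 + 1, so a_1 = 2

2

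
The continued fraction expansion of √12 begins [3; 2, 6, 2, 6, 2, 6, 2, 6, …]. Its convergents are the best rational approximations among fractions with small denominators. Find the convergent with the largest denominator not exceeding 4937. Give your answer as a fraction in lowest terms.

a_0 = 3: 3/1  (≤ bound)
a_1 = 2: 7/2  (≤ bound)
a_2 = 6: 45/13  (≤ bound)
a_3 = 2: 97/28  (≤ bound)
a_4 = 6: 627/181  (≤ bound)
a_5 = 2: 1351/390  (≤ bound)
a_6 = 6: 8733/2521  (≤ bound)
a_7 = 2: 18817/5432  (> 4937, stop)

8733/2521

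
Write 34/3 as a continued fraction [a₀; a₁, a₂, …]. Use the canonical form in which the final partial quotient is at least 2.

34 = 11·3 + 1, so a_0 = 11
3 = 3·1 + 0, so a_1 = 3

[11; 3]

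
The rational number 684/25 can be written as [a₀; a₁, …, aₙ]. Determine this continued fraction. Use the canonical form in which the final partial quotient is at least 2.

[27; 2, 1, 3, 2]

684 ÷ 25 → quotient 27, remainder 9
25 ÷ 9 → quotient 2, remainder 7
9 ÷ 7 → quotient 1, remainder 2
7 ÷ 2 → quotient 3, remainder 1
2 ÷ 1 → quotient 2, remainder 0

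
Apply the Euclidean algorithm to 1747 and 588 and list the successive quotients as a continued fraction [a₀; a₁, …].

Repeatedly divide and take the remainder:
1747 ÷ 588 → quotient 2, remainder 571
588 ÷ 571 → quotient 1, remainder 17
571 ÷ 17 → quotient 33, remainder 10
17 ÷ 10 → quotient 1, remainder 7
10 ÷ 7 → quotient 1, remainder 3
7 ÷ 3 → quotient 2, remainder 1
3 ÷ 1 → quotient 3, remainder 0

[2; 1, 33, 1, 1, 2, 3]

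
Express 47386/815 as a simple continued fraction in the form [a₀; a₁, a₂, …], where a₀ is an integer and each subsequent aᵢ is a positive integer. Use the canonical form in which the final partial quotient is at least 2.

Run the Euclidean algorithm, recording each quotient:
47386 = 58·815 + 116, so a_0 = 58
815 = 7·116 + 3, so a_1 = 7
116 = 38·3 + 2, so a_2 = 38
3 = 1·2 + 1, so a_3 = 1
2 = 2·1 + 0, so a_4 = 2

[58; 7, 38, 1, 2]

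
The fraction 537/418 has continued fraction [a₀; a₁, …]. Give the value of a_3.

1

537 = 1·418 + 119, so a_0 = 1
418 = 3·119 + 61, so a_1 = 3
119 = 1·61 + 58, so a_2 = 1
61 = 1·58 + 3, so a_3 = 1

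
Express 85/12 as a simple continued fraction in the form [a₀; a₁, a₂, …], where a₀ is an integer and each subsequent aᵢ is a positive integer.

[7; 12]

⌊85/12⌋ = 7, remainder 1
⌊12/1⌋ = 12, remainder 0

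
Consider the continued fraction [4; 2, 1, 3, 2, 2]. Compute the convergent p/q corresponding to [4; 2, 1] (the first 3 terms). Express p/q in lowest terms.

13/3

Start with 1.
2 + 1/(1/1) = 2 + 1/1 = 3/1
4 + 1/(3/1) = 4 + 1/3 = 13/3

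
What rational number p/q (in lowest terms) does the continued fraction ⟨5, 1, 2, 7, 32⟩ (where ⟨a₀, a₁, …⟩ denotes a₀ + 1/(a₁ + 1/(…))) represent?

4017/707

Start with 32.
7 + 1/(32/1) = 7 + 1/32 = 225/32
2 + 1/(225/32) = 2 + 32/225 = 482/225
1 + 1/(482/225) = 1 + 225/482 = 707/482
5 + 1/(707/482) = 5 + 482/707 = 4017/707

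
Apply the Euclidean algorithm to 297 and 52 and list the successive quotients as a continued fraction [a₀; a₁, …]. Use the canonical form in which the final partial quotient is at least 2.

297 ÷ 52 → quotient 5, remainder 37
52 ÷ 37 → quotient 1, remainder 15
37 ÷ 15 → quotient 2, remainder 7
15 ÷ 7 → quotient 2, remainder 1
7 ÷ 1 → quotient 7, remainder 0

[5; 1, 2, 2, 7]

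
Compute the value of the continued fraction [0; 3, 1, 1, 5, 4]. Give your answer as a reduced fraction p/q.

46/163

a_0 = 0: 0/1
a_1 = 3: 1/3
a_2 = 1: 1/4
a_3 = 1: 2/7
a_4 = 5: 11/39
a_5 = 4: 46/163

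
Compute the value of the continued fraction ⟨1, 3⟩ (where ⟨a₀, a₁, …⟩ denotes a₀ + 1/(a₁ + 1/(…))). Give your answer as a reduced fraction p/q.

4/3

Start with 3.
1 + 1/(3/1) = 1 + 1/3 = 4/3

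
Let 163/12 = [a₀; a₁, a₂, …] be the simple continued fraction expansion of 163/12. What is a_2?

163 = 13·12 + 7, so a_0 = 13
12 = 1·7 + 5, so a_1 = 1
7 = 1·5 + 2, so a_2 = 1

1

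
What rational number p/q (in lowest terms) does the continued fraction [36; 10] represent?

361/10

Compute successive convergents:
a_0 = 36: 36/1
a_1 = 10: 361/10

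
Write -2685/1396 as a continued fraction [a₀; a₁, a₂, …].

[-2; 13, 21, 2, 2]

⌊-2685/1396⌋ = -2, remainder 107
⌊1396/107⌋ = 13, remainder 5
⌊107/5⌋ = 21, remainder 2
⌊5/2⌋ = 2, remainder 1
⌊2/1⌋ = 2, remainder 0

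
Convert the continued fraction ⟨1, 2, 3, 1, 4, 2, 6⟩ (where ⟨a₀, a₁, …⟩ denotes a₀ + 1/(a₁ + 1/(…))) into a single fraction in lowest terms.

a_0 = 1: 1/1
a_1 = 2: 3/2
a_2 = 3: 10/7
a_3 = 1: 13/9
a_4 = 4: 62/43
a_5 = 2: 137/95
a_6 = 6: 884/613

884/613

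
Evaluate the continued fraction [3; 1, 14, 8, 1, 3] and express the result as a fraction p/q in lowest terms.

a_0 = 3: 3/1
a_1 = 1: 4/1
a_2 = 14: 59/15
a_3 = 8: 476/121
a_4 = 1: 535/136
a_5 = 3: 2081/529

2081/529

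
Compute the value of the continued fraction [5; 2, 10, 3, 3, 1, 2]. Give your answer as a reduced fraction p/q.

Start with 2.
1 + 1/(2/1) = 1 + 1/2 = 3/2
3 + 1/(3/2) = 3 + 2/3 = 11/3
3 + 1/(11/3) = 3 + 3/11 = 36/11
10 + 1/(36/11) = 10 + 11/36 = 371/36
2 + 1/(371/36) = 2 + 36/371 = 778/371
5 + 1/(778/371) = 5 + 371/778 = 4261/778

4261/778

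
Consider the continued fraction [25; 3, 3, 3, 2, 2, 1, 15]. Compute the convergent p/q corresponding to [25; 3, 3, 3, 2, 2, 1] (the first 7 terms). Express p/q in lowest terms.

a_0 = 25: 25/1
a_1 = 3: 76/3
a_2 = 3: 253/10
a_3 = 3: 835/33
a_4 = 2: 1923/76
a_5 = 2: 4681/185
a_6 = 1: 6604/261

6604/261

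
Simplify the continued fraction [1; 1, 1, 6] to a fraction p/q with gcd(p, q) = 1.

Start with 6.
1 + 1/(6/1) = 1 + 1/6 = 7/6
1 + 1/(7/6) = 1 + 6/7 = 13/7
1 + 1/(13/7) = 1 + 7/13 = 20/13

20/13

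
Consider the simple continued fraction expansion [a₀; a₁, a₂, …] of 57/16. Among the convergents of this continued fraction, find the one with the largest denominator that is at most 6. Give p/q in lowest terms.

a_0 = 3: 3/1  (≤ bound)
a_1 = 1: 4/1  (≤ bound)
a_2 = 1: 7/2  (≤ bound)
a_3 = 3: 25/7  (> 6, stop)

7/2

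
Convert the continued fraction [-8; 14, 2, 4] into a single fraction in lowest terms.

-1031/130

Start with 4.
2 + 1/(4/1) = 2 + 1/4 = 9/4
14 + 1/(9/4) = 14 + 4/9 = 130/9
-8 + 1/(130/9) = -8 + 9/130 = -1031/130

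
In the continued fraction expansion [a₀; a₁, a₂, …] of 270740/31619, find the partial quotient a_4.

⌊270740/31619⌋ = 8, remainder 17788
⌊31619/17788⌋ = 1, remainder 13831
⌊17788/13831⌋ = 1, remainder 3957
⌊13831/3957⌋ = 3, remainder 1960
⌊3957/1960⌋ = 2, remainder 37

2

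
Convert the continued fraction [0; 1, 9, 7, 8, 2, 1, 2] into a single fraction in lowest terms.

Compute successive convergents:
a_0 = 0: 0/1
a_1 = 1: 1/1
a_2 = 9: 9/10
a_3 = 7: 64/71
a_4 = 8: 521/578
a_5 = 2: 1106/1227
a_6 = 1: 1627/1805
a_7 = 2: 4360/4837

4360/4837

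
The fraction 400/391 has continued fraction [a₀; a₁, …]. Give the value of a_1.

43

400 = 1·391 + 9, so a_0 = 1
391 = 43·9 + 4, so a_1 = 43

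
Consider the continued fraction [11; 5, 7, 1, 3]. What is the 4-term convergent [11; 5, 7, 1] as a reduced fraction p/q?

459/41

Compute successive convergents:
a_0 = 11: 11/1
a_1 = 5: 56/5
a_2 = 7: 403/36
a_3 = 1: 459/41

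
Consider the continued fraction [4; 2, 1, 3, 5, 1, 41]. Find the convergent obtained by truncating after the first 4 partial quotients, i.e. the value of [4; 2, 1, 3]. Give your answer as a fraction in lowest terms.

48/11

Start with 3.
1 + 1/(3/1) = 1 + 1/3 = 4/3
2 + 1/(4/3) = 2 + 3/4 = 11/4
4 + 1/(11/4) = 4 + 4/11 = 48/11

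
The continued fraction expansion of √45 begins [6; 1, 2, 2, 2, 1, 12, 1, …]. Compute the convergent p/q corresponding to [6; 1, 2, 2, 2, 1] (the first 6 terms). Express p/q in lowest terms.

161/24

Start with 1.
2 + 1/(1/1) = 2 + 1/1 = 3/1
2 + 1/(3/1) = 2 + 1/3 = 7/3
2 + 1/(7/3) = 2 + 3/7 = 17/7
1 + 1/(17/7) = 1 + 7/17 = 24/17
6 + 1/(24/17) = 6 + 17/24 = 161/24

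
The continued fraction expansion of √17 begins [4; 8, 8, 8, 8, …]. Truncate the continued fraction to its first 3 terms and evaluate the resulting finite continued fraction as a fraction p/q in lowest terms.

Start with 8.
8 + 1/(8/1) = 8 + 1/8 = 65/8
4 + 1/(65/8) = 4 + 8/65 = 268/65

268/65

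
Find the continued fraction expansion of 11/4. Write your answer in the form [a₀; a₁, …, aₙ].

⌊11/4⌋ = 2, remainder 3
⌊4/3⌋ = 1, remainder 1
⌊3/1⌋ = 3, remainder 0

[2; 1, 3]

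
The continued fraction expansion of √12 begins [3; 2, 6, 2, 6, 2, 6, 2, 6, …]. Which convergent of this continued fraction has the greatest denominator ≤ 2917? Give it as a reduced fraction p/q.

List convergents until the denominator exceeds the bound:
a_0 = 3: 3/1  (≤ bound)
a_1 = 2: 7/2  (≤ bound)
a_2 = 6: 45/13  (≤ bound)
a_3 = 2: 97/28  (≤ bound)
a_4 = 6: 627/181  (≤ bound)
a_5 = 2: 1351/390  (≤ bound)
a_6 = 6: 8733/2521  (≤ bound)
a_7 = 2: 18817/5432  (> 2917, stop)

8733/2521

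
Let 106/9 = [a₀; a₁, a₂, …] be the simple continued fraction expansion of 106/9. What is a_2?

⌊106/9⌋ = 11, remainder 7
⌊9/7⌋ = 1, remainder 2
⌊7/2⌋ = 3, remainder 1

3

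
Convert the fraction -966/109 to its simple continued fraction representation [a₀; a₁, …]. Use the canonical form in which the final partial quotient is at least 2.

[-9; 7, 3, 1, 3]

-966 = -9·109 + 15, so a_0 = -9
109 = 7·15 + 4, so a_1 = 7
15 = 3·4 + 3, so a_2 = 3
4 = 1·3 + 1, so a_3 = 1
3 = 3·1 + 0, so a_4 = 3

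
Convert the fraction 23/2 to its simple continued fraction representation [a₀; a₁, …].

Repeatedly divide and take the remainder:
23 = 11·2 + 1, so a_0 = 11
2 = 2·1 + 0, so a_1 = 2

[11; 2]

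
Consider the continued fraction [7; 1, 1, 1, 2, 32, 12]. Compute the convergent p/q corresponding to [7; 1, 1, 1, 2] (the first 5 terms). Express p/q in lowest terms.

61/8

a_0 = 7: 7/1
a_1 = 1: 8/1
a_2 = 1: 15/2
a_3 = 1: 23/3
a_4 = 2: 61/8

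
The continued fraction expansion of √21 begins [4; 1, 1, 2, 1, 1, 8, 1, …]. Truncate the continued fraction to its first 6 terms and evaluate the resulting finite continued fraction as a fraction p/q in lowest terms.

Build up convergents one term at a time:
a_0 = 4: 4/1
a_1 = 1: 5/1
a_2 = 1: 9/2
a_3 = 2: 23/5
a_4 = 1: 32/7
a_5 = 1: 55/12

55/12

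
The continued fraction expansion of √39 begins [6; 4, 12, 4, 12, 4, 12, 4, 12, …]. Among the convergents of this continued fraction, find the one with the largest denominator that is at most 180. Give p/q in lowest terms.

a_0 = 6: 6/1  (≤ bound)
a_1 = 4: 25/4  (≤ bound)
a_2 = 12: 306/49  (≤ bound)
a_3 = 4: 1249/200  (> 180, stop)

306/49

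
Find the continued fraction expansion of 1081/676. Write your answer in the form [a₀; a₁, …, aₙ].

Apply division with remainder until the remainder is 0:
1081 = 1·676 + 405, so a_0 = 1
676 = 1·405 + 271, so a_1 = 1
405 = 1·271 + 134, so a_2 = 1
271 = 2·134 + 3, so a_3 = 2
134 = 44·3 + 2, so a_4 = 44
3 = 1·2 + 1, so a_5 = 1
2 = 2·1 + 0, so a_6 = 2

[1; 1, 1, 2, 44, 1, 2]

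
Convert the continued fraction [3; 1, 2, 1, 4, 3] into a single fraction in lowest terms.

228/61

Start with 3.
4 + 1/(3/1) = 4 + 1/3 = 13/3
1 + 1/(13/3) = 1 + 3/13 = 16/13
2 + 1/(16/13) = 2 + 13/16 = 45/16
1 + 1/(45/16) = 1 + 16/45 = 61/45
3 + 1/(61/45) = 3 + 45/61 = 228/61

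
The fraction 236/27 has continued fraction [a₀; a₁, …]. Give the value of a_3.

1

236 = 8·27 + 20, so a_0 = 8
27 = 1·20 + 7, so a_1 = 1
20 = 2·7 + 6, so a_2 = 2
7 = 1·6 + 1, so a_3 = 1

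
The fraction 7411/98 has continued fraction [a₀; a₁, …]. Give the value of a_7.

2

7411 = 75·98 + 61, so a_0 = 75
98 = 1·61 + 37, so a_1 = 1
61 = 1·37 + 24, so a_2 = 1
37 = 1·24 + 13, so a_3 = 1
24 = 1·13 + 11, so a_4 = 1
13 = 1·11 + 2, so a_5 = 1
11 = 5·2 + 1, so a_6 = 5
2 = 2·1 + 0, so a_7 = 2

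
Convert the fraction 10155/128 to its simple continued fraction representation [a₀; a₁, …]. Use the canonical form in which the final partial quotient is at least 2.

[79; 2, 1, 42]

10155 = 79·128 + 43, so a_0 = 79
128 = 2·43 + 42, so a_1 = 2
43 = 1·42 + 1, so a_2 = 1
42 = 42·1 + 0, so a_3 = 42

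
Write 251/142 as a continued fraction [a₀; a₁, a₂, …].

[1; 1, 3, 3, 3, 3]

251 ÷ 142 → quotient 1, remainder 109
142 ÷ 109 → quotient 1, remainder 33
109 ÷ 33 → quotient 3, remainder 10
33 ÷ 10 → quotient 3, remainder 3
10 ÷ 3 → quotient 3, remainder 1
3 ÷ 1 → quotient 3, remainder 0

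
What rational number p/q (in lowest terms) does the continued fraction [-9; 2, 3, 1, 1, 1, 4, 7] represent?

Start with 7.
4 + 1/(7/1) = 4 + 1/7 = 29/7
1 + 1/(29/7) = 1 + 7/29 = 36/29
1 + 1/(36/29) = 1 + 29/36 = 65/36
1 + 1/(65/36) = 1 + 36/65 = 101/65
3 + 1/(101/65) = 3 + 65/101 = 368/101
2 + 1/(368/101) = 2 + 101/368 = 837/368
-9 + 1/(837/368) = -9 + 368/837 = -7165/837

-7165/837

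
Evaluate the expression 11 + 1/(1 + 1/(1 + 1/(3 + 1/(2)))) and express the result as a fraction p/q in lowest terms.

a_0 = 11: 11/1
a_1 = 1: 12/1
a_2 = 1: 23/2
a_3 = 3: 81/7
a_4 = 2: 185/16

185/16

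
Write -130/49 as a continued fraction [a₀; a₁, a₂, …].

-130 = -3·49 + 17, so a_0 = -3
49 = 2·17 + 15, so a_1 = 2
17 = 1·15 + 2, so a_2 = 1
15 = 7·2 + 1, so a_3 = 7
2 = 2·1 + 0, so a_4 = 2

[-3; 2, 1, 7, 2]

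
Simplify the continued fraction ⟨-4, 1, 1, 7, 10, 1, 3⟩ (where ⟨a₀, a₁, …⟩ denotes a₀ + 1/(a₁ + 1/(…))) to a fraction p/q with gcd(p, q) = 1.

Start with 3.
1 + 1/(3/1) = 1 + 1/3 = 4/3
10 + 1/(4/3) = 10 + 3/4 = 43/4
7 + 1/(43/4) = 7 + 4/43 = 305/43
1 + 1/(305/43) = 1 + 43/305 = 348/305
1 + 1/(348/305) = 1 + 305/348 = 653/348
-4 + 1/(653/348) = -4 + 348/653 = -2264/653

-2264/653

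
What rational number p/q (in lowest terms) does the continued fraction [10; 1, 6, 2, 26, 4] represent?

Starting at the tail and folding back:
Start with 4.
26 + 1/(4/1) = 26 + 1/4 = 105/4
2 + 1/(105/4) = 2 + 4/105 = 214/105
6 + 1/(214/105) = 6 + 105/214 = 1389/214
1 + 1/(1389/214) = 1 + 214/1389 = 1603/1389
10 + 1/(1603/1389) = 10 + 1389/1603 = 17419/1603

17419/1603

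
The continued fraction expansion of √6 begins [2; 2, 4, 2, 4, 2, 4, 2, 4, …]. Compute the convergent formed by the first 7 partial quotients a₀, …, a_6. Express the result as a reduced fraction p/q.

2158/881

Start with 4.
2 + 1/(4/1) = 2 + 1/4 = 9/4
4 + 1/(9/4) = 4 + 4/9 = 40/9
2 + 1/(40/9) = 2 + 9/40 = 89/40
4 + 1/(89/40) = 4 + 40/89 = 396/89
2 + 1/(396/89) = 2 + 89/396 = 881/396
2 + 1/(881/396) = 2 + 396/881 = 2158/881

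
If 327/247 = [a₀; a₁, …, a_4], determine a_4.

3

⌊327/247⌋ = 1, remainder 80
⌊247/80⌋ = 3, remainder 7
⌊80/7⌋ = 11, remainder 3
⌊7/3⌋ = 2, remainder 1
⌊3/1⌋ = 3, remainder 0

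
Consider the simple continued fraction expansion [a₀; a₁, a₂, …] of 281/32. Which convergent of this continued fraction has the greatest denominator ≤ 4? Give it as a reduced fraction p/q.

List convergents until the denominator exceeds the bound:
a_0 = 8: 8/1  (≤ bound)
a_1 = 1: 9/1  (≤ bound)
a_2 = 3: 35/4  (≤ bound)
a_3 = 1: 44/5  (> 4, stop)

35/4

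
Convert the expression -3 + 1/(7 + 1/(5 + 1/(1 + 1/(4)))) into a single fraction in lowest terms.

-595/208

Work from the innermost term outward:
Start with 4.
1 + 1/(4/1) = 1 + 1/4 = 5/4
5 + 1/(5/4) = 5 + 4/5 = 29/5
7 + 1/(29/5) = 7 + 5/29 = 208/29
-3 + 1/(208/29) = -3 + 29/208 = -595/208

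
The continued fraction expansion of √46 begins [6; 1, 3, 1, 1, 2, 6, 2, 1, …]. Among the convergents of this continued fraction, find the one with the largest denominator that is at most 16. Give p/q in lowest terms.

a_0 = 6: 6/1  (≤ bound)
a_1 = 1: 7/1  (≤ bound)
a_2 = 3: 27/4  (≤ bound)
a_3 = 1: 34/5  (≤ bound)
a_4 = 1: 61/9  (≤ bound)
a_5 = 2: 156/23  (> 16, stop)

61/9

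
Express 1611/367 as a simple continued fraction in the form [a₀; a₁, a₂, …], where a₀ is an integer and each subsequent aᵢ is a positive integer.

[4; 2, 1, 1, 3, 3, 1, 4]

Apply division with remainder until the remainder is 0:
⌊1611/367⌋ = 4, remainder 143
⌊367/143⌋ = 2, remainder 81
⌊143/81⌋ = 1, remainder 62
⌊81/62⌋ = 1, remainder 19
⌊62/19⌋ = 3, remainder 5
⌊19/5⌋ = 3, remainder 4
⌊5/4⌋ = 1, remainder 1
⌊4/1⌋ = 4, remainder 0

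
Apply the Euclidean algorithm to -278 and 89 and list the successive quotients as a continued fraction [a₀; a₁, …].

Run the Euclidean algorithm, recording each quotient:
⌊-278/89⌋ = -4, remainder 78
⌊89/78⌋ = 1, remainder 11
⌊78/11⌋ = 7, remainder 1
⌊11/1⌋ = 11, remainder 0

[-4; 1, 7, 11]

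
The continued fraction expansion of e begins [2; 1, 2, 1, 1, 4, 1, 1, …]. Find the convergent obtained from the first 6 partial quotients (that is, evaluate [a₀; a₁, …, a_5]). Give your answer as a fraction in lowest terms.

Start with 4.
1 + 1/(4/1) = 1 + 1/4 = 5/4
1 + 1/(5/4) = 1 + 4/5 = 9/5
2 + 1/(9/5) = 2 + 5/9 = 23/9
1 + 1/(23/9) = 1 + 9/23 = 32/23
2 + 1/(32/23) = 2 + 23/32 = 87/32

87/32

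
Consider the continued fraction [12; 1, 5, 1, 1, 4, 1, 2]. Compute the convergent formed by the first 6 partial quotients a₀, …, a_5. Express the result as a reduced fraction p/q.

758/59

Start with 4.
1 + 1/(4/1) = 1 + 1/4 = 5/4
1 + 1/(5/4) = 1 + 4/5 = 9/5
5 + 1/(9/5) = 5 + 5/9 = 50/9
1 + 1/(50/9) = 1 + 9/50 = 59/50
12 + 1/(59/50) = 12 + 50/59 = 758/59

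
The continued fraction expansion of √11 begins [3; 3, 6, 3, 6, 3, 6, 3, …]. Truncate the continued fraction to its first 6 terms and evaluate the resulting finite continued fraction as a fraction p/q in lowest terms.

Collapse the nested fraction from the inside out:
Start with 3.
6 + 1/(3/1) = 6 + 1/3 = 19/3
3 + 1/(19/3) = 3 + 3/19 = 60/19
6 + 1/(60/19) = 6 + 19/60 = 379/60
3 + 1/(379/60) = 3 + 60/379 = 1197/379
3 + 1/(1197/379) = 3 + 379/1197 = 3970/1197

3970/1197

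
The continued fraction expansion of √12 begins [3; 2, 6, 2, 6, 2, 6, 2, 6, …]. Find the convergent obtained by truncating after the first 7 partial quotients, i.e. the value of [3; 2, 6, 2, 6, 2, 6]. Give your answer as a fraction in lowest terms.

a_0 = 3: 3/1
a_1 = 2: 7/2
a_2 = 6: 45/13
a_3 = 2: 97/28
a_4 = 6: 627/181
a_5 = 2: 1351/390
a_6 = 6: 8733/2521

8733/2521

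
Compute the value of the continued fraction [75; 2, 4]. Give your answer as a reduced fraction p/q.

a_0 = 75: 75/1
a_1 = 2: 151/2
a_2 = 4: 679/9

679/9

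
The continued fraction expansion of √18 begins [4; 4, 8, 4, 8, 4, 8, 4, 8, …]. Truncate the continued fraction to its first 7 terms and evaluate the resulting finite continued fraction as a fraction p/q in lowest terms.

Starting at the tail and folding back:
Start with 8.
4 + 1/(8/1) = 4 + 1/8 = 33/8
8 + 1/(33/8) = 8 + 8/33 = 272/33
4 + 1/(272/33) = 4 + 33/272 = 1121/272
8 + 1/(1121/272) = 8 + 272/1121 = 9240/1121
4 + 1/(9240/1121) = 4 + 1121/9240 = 38081/9240
4 + 1/(38081/9240) = 4 + 9240/38081 = 161564/38081

161564/38081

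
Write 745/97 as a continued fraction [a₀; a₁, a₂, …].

Repeatedly divide and take the remainder:
⌊745/97⌋ = 7, remainder 66
⌊97/66⌋ = 1, remainder 31
⌊66/31⌋ = 2, remainder 4
⌊31/4⌋ = 7, remainder 3
⌊4/3⌋ = 1, remainder 1
⌊3/1⌋ = 3, remainder 0

[7; 1, 2, 7, 1, 3]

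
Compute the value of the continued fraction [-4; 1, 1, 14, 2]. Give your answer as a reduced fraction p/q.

-209/60

Collapse the nested fraction from the inside out:
Start with 2.
14 + 1/(2/1) = 14 + 1/2 = 29/2
1 + 1/(29/2) = 1 + 2/29 = 31/29
1 + 1/(31/29) = 1 + 29/31 = 60/31
-4 + 1/(60/31) = -4 + 31/60 = -209/60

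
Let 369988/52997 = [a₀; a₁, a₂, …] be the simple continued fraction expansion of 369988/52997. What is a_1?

1

Run the Euclidean algorithm, recording each quotient:
369988 = 6·52997 + 52006, so a_0 = 6
52997 = 1·52006 + 991, so a_1 = 1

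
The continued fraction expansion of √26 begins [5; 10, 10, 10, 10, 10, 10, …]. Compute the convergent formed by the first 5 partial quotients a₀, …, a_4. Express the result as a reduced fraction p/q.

a_0 = 5: 5/1
a_1 = 10: 51/10
a_2 = 10: 515/101
a_3 = 10: 5201/1020
a_4 = 10: 52525/10301

52525/10301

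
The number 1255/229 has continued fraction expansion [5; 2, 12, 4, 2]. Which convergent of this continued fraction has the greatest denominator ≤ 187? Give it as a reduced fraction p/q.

559/102

List convergents until the denominator exceeds the bound:
a_0 = 5: 5/1  (≤ bound)
a_1 = 2: 11/2  (≤ bound)
a_2 = 12: 137/25  (≤ bound)
a_3 = 4: 559/102  (≤ bound)
a_4 = 2: 1255/229  (> 187, stop)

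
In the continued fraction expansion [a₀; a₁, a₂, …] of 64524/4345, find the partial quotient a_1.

64524 ÷ 4345 → quotient 14, remainder 3694
4345 ÷ 3694 → quotient 1, remainder 651

1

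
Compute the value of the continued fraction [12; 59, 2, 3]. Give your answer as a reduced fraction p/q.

Start with 3.
2 + 1/(3/1) = 2 + 1/3 = 7/3
59 + 1/(7/3) = 59 + 3/7 = 416/7
12 + 1/(416/7) = 12 + 7/416 = 4999/416

4999/416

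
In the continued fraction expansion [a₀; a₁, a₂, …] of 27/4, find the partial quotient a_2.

3

⌊27/4⌋ = 6, remainder 3
⌊4/3⌋ = 1, remainder 1
⌊3/1⌋ = 3, remainder 0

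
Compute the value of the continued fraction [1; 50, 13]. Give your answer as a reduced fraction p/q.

Start with 13.
50 + 1/(13/1) = 50 + 1/13 = 651/13
1 + 1/(651/13) = 1 + 13/651 = 664/651

664/651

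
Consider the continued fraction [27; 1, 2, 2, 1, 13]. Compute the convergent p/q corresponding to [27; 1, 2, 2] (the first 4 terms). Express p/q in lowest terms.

Start with 2.
2 + 1/(2/1) = 2 + 1/2 = 5/2
1 + 1/(5/2) = 1 + 2/5 = 7/5
27 + 1/(7/5) = 27 + 5/7 = 194/7

194/7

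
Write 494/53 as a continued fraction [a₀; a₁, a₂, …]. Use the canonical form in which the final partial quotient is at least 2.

[9; 3, 8, 2]

⌊494/53⌋ = 9, remainder 17
⌊53/17⌋ = 3, remainder 2
⌊17/2⌋ = 8, remainder 1
⌊2/1⌋ = 2, remainder 0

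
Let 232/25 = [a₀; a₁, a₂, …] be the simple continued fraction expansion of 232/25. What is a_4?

3

⌊232/25⌋ = 9, remainder 7
⌊25/7⌋ = 3, remainder 4
⌊7/4⌋ = 1, remainder 3
⌊4/3⌋ = 1, remainder 1
⌊3/1⌋ = 3, remainder 0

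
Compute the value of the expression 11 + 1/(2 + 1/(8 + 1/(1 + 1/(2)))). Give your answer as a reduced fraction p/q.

631/55

a_0 = 11: 11/1
a_1 = 2: 23/2
a_2 = 8: 195/17
a_3 = 1: 218/19
a_4 = 2: 631/55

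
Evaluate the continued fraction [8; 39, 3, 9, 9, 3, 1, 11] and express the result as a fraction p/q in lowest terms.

3888169/484481

a_0 = 8: 8/1
a_1 = 39: 313/39
a_2 = 3: 947/118
a_3 = 9: 8836/1101
a_4 = 9: 80471/10027
a_5 = 3: 250249/31182
a_6 = 1: 330720/41209
a_7 = 11: 3888169/484481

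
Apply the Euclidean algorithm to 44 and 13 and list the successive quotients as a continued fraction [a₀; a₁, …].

44 = 3·13 + 5, so a_0 = 3
13 = 2·5 + 3, so a_1 = 2
5 = 1·3 + 2, so a_2 = 1
3 = 1·2 + 1, so a_3 = 1
2 = 2·1 + 0, so a_4 = 2

[3; 2, 1, 1, 2]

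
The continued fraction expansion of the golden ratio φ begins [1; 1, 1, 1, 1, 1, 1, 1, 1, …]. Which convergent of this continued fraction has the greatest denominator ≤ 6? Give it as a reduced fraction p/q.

8/5

a_0 = 1: 1/1  (≤ bound)
a_1 = 1: 2/1  (≤ bound)
a_2 = 1: 3/2  (≤ bound)
a_3 = 1: 5/3  (≤ bound)
a_4 = 1: 8/5  (≤ bound)
a_5 = 1: 13/8  (> 6, stop)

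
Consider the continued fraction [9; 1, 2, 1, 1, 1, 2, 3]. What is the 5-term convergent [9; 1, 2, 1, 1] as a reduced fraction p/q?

68/7

Collapse the nested fraction from the inside out:
Start with 1.
1 + 1/(1/1) = 1 + 1/1 = 2/1
2 + 1/(2/1) = 2 + 1/2 = 5/2
1 + 1/(5/2) = 1 + 2/5 = 7/5
9 + 1/(7/5) = 9 + 5/7 = 68/7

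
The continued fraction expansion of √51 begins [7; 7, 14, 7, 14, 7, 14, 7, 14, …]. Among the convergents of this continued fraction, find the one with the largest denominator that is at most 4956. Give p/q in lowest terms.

4999/700

List convergents until the denominator exceeds the bound:
a_0 = 7: 7/1  (≤ bound)
a_1 = 7: 50/7  (≤ bound)
a_2 = 14: 707/99  (≤ bound)
a_3 = 7: 4999/700  (≤ bound)
a_4 = 14: 70693/9899  (> 4956, stop)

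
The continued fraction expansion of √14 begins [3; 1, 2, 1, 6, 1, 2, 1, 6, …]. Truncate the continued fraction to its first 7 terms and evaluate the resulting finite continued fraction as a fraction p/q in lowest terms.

Compute successive convergents:
a_0 = 3: 3/1
a_1 = 1: 4/1
a_2 = 2: 11/3
a_3 = 1: 15/4
a_4 = 6: 101/27
a_5 = 1: 116/31
a_6 = 2: 333/89

333/89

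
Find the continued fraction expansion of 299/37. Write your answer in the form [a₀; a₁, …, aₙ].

[8; 12, 3]

299 ÷ 37 → quotient 8, remainder 3
37 ÷ 3 → quotient 12, remainder 1
3 ÷ 1 → quotient 3, remainder 0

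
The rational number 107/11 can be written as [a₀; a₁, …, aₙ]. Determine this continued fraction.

107 = 9·11 + 8, so a_0 = 9
11 = 1·8 + 3, so a_1 = 1
8 = 2·3 + 2, so a_2 = 2
3 = 1·2 + 1, so a_3 = 1
2 = 2·1 + 0, so a_4 = 2

[9; 1, 2, 1, 2]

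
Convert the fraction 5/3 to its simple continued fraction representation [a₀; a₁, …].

Repeatedly divide and take the remainder:
5 ÷ 3 → quotient 1, remainder 2
3 ÷ 2 → quotient 1, remainder 1
2 ÷ 1 → quotient 2, remainder 0

[1; 1, 2]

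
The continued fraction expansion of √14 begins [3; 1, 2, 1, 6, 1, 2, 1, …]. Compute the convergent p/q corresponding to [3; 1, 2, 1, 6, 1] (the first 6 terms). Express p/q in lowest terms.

Compute successive convergents:
a_0 = 3: 3/1
a_1 = 1: 4/1
a_2 = 2: 11/3
a_3 = 1: 15/4
a_4 = 6: 101/27
a_5 = 1: 116/31

116/31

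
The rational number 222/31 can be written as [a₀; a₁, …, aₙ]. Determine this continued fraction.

[7; 6, 5]

222 = 7·31 + 5, so a_0 = 7
31 = 6·5 + 1, so a_1 = 6
5 = 5·1 + 0, so a_2 = 5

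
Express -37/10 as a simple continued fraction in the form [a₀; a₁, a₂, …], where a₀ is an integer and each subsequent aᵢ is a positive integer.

-37 = -4·10 + 3, so a_0 = -4
10 = 3·3 + 1, so a_1 = 3
3 = 3·1 + 0, so a_2 = 3

[-4; 3, 3]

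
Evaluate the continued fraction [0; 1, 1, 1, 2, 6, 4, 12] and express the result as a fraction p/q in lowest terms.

Start with 12.
4 + 1/(12/1) = 4 + 1/12 = 49/12
6 + 1/(49/12) = 6 + 12/49 = 306/49
2 + 1/(306/49) = 2 + 49/306 = 661/306
1 + 1/(661/306) = 1 + 306/661 = 967/661
1 + 1/(967/661) = 1 + 661/967 = 1628/967
1 + 1/(1628/967) = 1 + 967/1628 = 2595/1628
0 + 1/(2595/1628) = 0 + 1628/2595 = 1628/2595

1628/2595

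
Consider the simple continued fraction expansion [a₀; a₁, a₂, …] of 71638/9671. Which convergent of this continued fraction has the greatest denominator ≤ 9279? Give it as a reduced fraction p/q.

a_0 = 7: 7/1  (≤ bound)
a_1 = 2: 15/2  (≤ bound)
a_2 = 2: 37/5  (≤ bound)
a_3 = 4: 163/22  (≤ bound)
a_4 = 1: 200/27  (≤ bound)
a_5 = 12: 2563/346  (≤ bound)
a_6 = 1: 2763/373  (≤ bound)
a_7 = 25: 71638/9671  (> 9279, stop)

2763/373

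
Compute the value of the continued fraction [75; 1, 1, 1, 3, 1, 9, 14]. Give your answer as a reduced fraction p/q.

146141/1932

a_0 = 75: 75/1
a_1 = 1: 76/1
a_2 = 1: 151/2
a_3 = 1: 227/3
a_4 = 3: 832/11
a_5 = 1: 1059/14
a_6 = 9: 10363/137
a_7 = 14: 146141/1932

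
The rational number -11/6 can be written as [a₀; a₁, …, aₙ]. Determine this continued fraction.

[-2; 6]

-11 = -2·6 + 1, so a_0 = -2
6 = 6·1 + 0, so a_1 = 6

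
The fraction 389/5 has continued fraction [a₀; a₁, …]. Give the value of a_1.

1

Repeatedly divide and take the remainder:
389 = 77·5 + 4, so a_0 = 77
5 = 1·4 + 1, so a_1 = 1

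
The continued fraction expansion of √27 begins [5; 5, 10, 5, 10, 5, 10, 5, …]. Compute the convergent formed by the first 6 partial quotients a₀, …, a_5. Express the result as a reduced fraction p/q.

70226/13515

Start with 5.
10 + 1/(5/1) = 10 + 1/5 = 51/5
5 + 1/(51/5) = 5 + 5/51 = 260/51
10 + 1/(260/51) = 10 + 51/260 = 2651/260
5 + 1/(2651/260) = 5 + 260/2651 = 13515/2651
5 + 1/(13515/2651) = 5 + 2651/13515 = 70226/13515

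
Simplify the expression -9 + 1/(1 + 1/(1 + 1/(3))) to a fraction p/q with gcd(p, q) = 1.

Compute successive convergents:
a_0 = -9: -9/1
a_1 = 1: -8/1
a_2 = 1: -17/2
a_3 = 3: -59/7

-59/7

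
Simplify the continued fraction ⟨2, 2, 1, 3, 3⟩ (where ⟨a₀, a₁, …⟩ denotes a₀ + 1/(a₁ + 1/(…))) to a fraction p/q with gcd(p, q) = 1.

a_0 = 2: 2/1
a_1 = 2: 5/2
a_2 = 1: 7/3
a_3 = 3: 26/11
a_4 = 3: 85/36

85/36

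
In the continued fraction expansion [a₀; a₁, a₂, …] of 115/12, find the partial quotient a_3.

2

115 = 9·12 + 7, so a_0 = 9
12 = 1·7 + 5, so a_1 = 1
7 = 1·5 + 2, so a_2 = 1
5 = 2·2 + 1, so a_3 = 2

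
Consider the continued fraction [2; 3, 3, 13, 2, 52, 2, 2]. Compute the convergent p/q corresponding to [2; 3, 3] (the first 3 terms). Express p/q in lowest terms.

Starting at the tail and folding back:
Start with 3.
3 + 1/(3/1) = 3 + 1/3 = 10/3
2 + 1/(10/3) = 2 + 3/10 = 23/10

23/10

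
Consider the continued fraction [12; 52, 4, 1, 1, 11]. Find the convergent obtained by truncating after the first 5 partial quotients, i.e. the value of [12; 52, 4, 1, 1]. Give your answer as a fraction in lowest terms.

Start with 1.
1 + 1/(1/1) = 1 + 1/1 = 2/1
4 + 1/(2/1) = 4 + 1/2 = 9/2
52 + 1/(9/2) = 52 + 2/9 = 470/9
12 + 1/(470/9) = 12 + 9/470 = 5649/470

5649/470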